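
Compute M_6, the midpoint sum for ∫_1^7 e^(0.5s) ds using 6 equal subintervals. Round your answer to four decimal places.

Δs = (7 − 1)/6 = 1.
Midpoints: 1.5, 2.5, 3.5, 4.5, 5.5, 6.5.
f(1.5) ≈ 2.1170, f(2.5) ≈ 3.4903, f(3.5) ≈ 5.7546, f(4.5) ≈ 9.4877, f(5.5) ≈ 15.6426, f(6.5) ≈ 25.7903.
Sum = Δs · [f(1.5) + f(2.5) + f(3.5) + ...].
Sum ≈ 62.2827.

62.2827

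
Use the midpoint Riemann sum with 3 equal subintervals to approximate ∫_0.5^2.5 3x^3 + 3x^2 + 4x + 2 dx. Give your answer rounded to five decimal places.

Δx = (2.5 − 0.5)/3 = 2/3.
Midpoints: 5/6, 1.5, 13/6.
f(5/6) = 659/72, f(1.5) = 24.875, f(13/6) = 3979/72.
Sum = Δx · [f(5/6) + f(1.5) + f(13/6)].
Sum ≈ 59.52778.

59.52778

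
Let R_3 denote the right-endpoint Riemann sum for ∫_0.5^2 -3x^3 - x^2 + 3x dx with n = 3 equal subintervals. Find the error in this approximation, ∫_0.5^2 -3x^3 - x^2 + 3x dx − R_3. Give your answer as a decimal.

Exact integral: ∫_0.5^2 f(x) dx = -8.953125.
R_3 = -15.4375.
Error = -8.953125 − (-15.4375) = 6.484375.

6.484375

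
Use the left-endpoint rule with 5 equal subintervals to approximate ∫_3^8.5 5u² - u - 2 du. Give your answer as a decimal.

Δu = (8.5 − 3)/5 = 1.1.
Left endpoints: 3, 4.1, 5.2, 6.3, 7.4.
f(3) = 40, f(4.1) = 77.95, f(5.2) = 128, f(6.3) = 190.15, f(7.4) = 264.4.
Sum = Δu · [f(3) + f(4.1) + f(5.2) + f(6.3) + f(7.4)].
Sum = 770.55.

770.55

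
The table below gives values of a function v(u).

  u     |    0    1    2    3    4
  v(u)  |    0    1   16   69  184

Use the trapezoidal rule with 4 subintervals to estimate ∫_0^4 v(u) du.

Δu = 1.
T_4 = (1/2)·[0 + 2·1 + 2·16 + 2·69 + 184] = 178.

178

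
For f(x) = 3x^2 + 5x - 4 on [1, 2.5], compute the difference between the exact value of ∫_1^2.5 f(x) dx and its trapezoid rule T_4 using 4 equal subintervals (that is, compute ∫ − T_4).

Exact integral: ∫_1^2.5 f(x) dx = 21.75.
T_4 = 21.85546875.
Error = 21.75 − 21.85546875 = -0.10546875.

-0.10546875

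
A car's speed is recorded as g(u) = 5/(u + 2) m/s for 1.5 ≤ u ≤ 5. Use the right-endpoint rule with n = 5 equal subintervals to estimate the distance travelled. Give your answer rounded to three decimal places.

3.228

Δu = (5 − 1.5)/5 = 0.7.
Right endpoints: 2.2, 2.9, 3.6, 4.3, 5.
g(2.2) = 25/21, g(2.9) = 50/49, g(3.6) = 25/28, g(4.3) = 50/63, g(5) = 5/7.
Sum = Δu · [g(2.2) + g(2.9) + g(3.6) + g(4.3) + g(5)].
Sum ≈ 3.228.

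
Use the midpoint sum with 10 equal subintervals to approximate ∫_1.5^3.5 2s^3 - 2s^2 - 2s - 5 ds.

Δs = (3.5 − 1.5)/10 = 0.2.
Midpoints: 1.6, 1.8, 2, 2.2, 2.4, 2.6, 2.8, 3, 3.2, 3.4.
f(1.6) = -5.128, f(1.8) = -3.416, f(2) = -1, f(2.2) = 2.216, f(2.4) = 6.328, f(2.6) = 11.432, f(2.8) = 17.624, f(3) = 25, f(3.2) = 33.656, f(3.4) = 43.688.
Sum = Δs · [f(1.6) + f(1.8) + f(2) + ...].
Sum = 26.08.

26.08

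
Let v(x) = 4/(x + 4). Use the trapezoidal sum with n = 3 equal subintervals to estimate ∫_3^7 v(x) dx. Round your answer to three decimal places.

Δx = (7 − 3)/3 = 4/3.
v(3) = 4/7, v(13/3) = 0.48, v(17/3) = 12/29, v(7) = 4/11.
T_3 = (Δx/2)·[v(x_0) + 2v(x_1) + 2v(x_2) + v(x_3)].
Sum ≈ 1.815.

1.815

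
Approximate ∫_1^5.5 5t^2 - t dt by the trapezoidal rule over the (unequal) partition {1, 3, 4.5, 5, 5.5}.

270.6875

Subinterval widths: 2, 1.5, 0.5, 0.5.
f(1) = 4, f(3) = 42, f(4.5) = 96.75, f(5) = 120, f(5.5) = 145.75.
On each subinterval the trapezoid contributes (Δt_i/2)·[f(t_{i-1}) + f(t_i)].
Sum = 270.6875.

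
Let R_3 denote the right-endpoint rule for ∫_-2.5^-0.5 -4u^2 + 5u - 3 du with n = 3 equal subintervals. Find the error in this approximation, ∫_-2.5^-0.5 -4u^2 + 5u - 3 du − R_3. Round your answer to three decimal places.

Exact integral: ∫_-2.5^-0.5 f(u) du ≈ -41.66667.
R_3 ≈ -30.92593.
Error ≈ -41.66667 − (-30.92593) ≈ -10.741.

-10.741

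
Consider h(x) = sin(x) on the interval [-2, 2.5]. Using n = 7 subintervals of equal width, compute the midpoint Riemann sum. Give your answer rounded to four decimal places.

0.3917

Δx = (2.5 − (-2))/7 = 9/14.
Midpoints: -47/28, -29/28, -11/28, 0.25, 25/28, 43/28, 61/28.
h(-47/28) ≈ -0.9942, h(-29/28) ≈ -0.8602, h(-11/28) ≈ -0.3828, h(0.25) ≈ 0.2474, h(25/28) ≈ 0.7789, h(43/28) ≈ 0.9994, h(61/28) ≈ 0.8209.
Sum = Δx · [h(-47/28) + h(-29/28) + h(-11/28) + ...].
Sum ≈ 0.3917.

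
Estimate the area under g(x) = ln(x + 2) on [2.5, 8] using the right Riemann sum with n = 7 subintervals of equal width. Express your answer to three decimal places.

11.065

Δx = (8 − 2.5)/7 = 11/14.
Right endpoints: 23/7, 57/14, 34/7, 79/14, 45/7, 101/14, 8.
g(23/7) ≈ 1.665, g(57/14) ≈ 1.804, g(34/7) ≈ 1.925, g(79/14) ≈ 2.034, g(45/7) ≈ 2.132, g(101/14) ≈ 2.221, g(8) ≈ 2.303.
Sum = Δx · [g(23/7) + g(57/14) + g(34/7) + ...].
Sum ≈ 11.065.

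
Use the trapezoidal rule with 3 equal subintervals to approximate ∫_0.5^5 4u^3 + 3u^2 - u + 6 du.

825.1875

Δu = (5 − 0.5)/3 = 1.5.
f(0.5) = 6.75, f(2) = 48, f(3.5) = 210.75, f(5) = 576.
T_3 = (Δu/2)·[f(u_0) + 2f(u_1) + 2f(u_2) + f(u_3)].
Sum = 825.1875.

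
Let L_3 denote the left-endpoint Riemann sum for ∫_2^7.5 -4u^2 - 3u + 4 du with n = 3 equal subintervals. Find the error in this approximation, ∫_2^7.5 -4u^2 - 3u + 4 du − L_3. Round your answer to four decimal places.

Exact integral: ∫_2^7.5 f(u) du ≈ -608.208333.
L_3 ≈ -413.824074.
Error ≈ -608.208333 − (-413.824074) ≈ -194.3843.

-194.3843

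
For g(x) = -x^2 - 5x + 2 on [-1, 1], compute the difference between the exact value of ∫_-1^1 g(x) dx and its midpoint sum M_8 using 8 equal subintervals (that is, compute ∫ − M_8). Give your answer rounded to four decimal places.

Exact integral: ∫_-1^1 g(x) dx ≈ 3.333333.
M_8 = 3.34375.
Error ≈ 3.333333 − 3.34375 ≈ -0.0104.

-0.0104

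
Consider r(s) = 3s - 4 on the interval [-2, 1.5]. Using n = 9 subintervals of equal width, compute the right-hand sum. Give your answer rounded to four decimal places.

Δs = (1.5 − (-2))/9 = 7/18.
Right endpoints: -29/18, -11/9, -5/6, -4/9, -1/18, 1/3, 13/18, 10/9, 1.5.
r(-29/18) = -53/6, r(-11/9) = -23/3, r(-5/6) = -6.5, r(-4/9) = -16/3, r(-1/18) = -25/6, r(1/3) = -3, r(13/18) = -11/6, r(10/9) = -2/3, r(1.5) = 0.5.
Sum = Δs · [r(-29/18) + r(-11/9) + r(-5/6) + ...].
Sum ≈ -14.5833.

-14.5833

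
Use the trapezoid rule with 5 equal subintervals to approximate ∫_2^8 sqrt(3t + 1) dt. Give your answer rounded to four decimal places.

23.6303

Δt = (8 − 2)/5 = 1.2.
f(2) ≈ 2.6458, f(3.2) ≈ 3.2558, f(4.4) ≈ 3.7683, f(5.6) ≈ 4.2190, f(6.8) ≈ 4.6260, f(8) ≈ 5.0000.
T_5 = (Δt/2)·[f(t_0) + 2f(t_1) + ... + 2f(t_{4}) + f(t_5)].
Sum ≈ 23.6303.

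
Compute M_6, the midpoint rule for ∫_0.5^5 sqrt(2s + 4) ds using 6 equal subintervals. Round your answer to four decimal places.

Δs = (5 − 0.5)/6 = 0.75.
Midpoints: 0.875, 1.625, 2.375, 3.125, 3.875, 4.625.
f(0.875) ≈ 2.3979, f(1.625) ≈ 2.6926, f(2.375) ≈ 2.9580, f(3.125) ≈ 3.2016, f(3.875) ≈ 3.4278, f(4.625) ≈ 3.6401.
Sum = Δs · [f(0.875) + f(1.625) + f(2.375) + ...].
Sum ≈ 13.7385.

13.7385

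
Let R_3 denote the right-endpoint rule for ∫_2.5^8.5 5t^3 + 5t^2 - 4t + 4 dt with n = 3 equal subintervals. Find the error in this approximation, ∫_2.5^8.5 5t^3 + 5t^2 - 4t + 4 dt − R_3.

-3648.5

Exact integral: ∫_2.5^8.5 f(t) dt = 7365.75.
R_3 = 11014.25.
Error = 7365.75 − 11014.25 = -3648.5.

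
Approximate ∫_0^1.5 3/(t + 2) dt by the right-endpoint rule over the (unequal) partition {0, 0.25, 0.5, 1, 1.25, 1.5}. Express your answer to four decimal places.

Subinterval widths: 0.25, 0.25, 0.5, 0.25, 0.25.
Right endpoints: 0.25, 0.5, 1, 1.25, 1.5.
f(0.25) = 4/3, f(0.5) = 1.2, f(1) = 1, f(1.25) = 12/13, f(1.5) = 6/7.
Sum = Σ Δt_i · f(t_i).
Sum ≈ 1.5784.

1.5784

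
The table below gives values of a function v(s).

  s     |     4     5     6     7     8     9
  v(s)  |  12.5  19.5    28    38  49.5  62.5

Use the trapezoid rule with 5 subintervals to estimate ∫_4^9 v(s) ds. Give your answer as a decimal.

Δs = 1.
T_5 = (1/2)·[12.5 + 2·19.5 + 2·28 + 2·38 + 2·49.5 + 62.5] = 172.5.

172.5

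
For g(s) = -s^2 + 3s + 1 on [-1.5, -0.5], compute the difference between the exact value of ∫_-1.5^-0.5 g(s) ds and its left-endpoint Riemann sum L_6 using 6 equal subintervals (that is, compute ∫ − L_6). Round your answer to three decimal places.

0.421

Exact integral: ∫_-1.5^-0.5 g(s) ds ≈ -3.08333.
L_6 ≈ -3.50463.
Error ≈ -3.08333 − (-3.50463) ≈ 0.421.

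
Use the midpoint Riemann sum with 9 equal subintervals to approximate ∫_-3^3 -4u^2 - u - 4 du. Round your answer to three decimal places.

Δu = (3 − (-3))/9 = 2/3.
Midpoints: -8/3, -2, -4/3, -2/3, 0, 2/3, 4/3, 2, 8/3.
f(-8/3) = -268/9, f(-2) = -18, f(-4/3) = -88/9, f(-2/3) = -46/9, f(0) = -4, f(2/3) = -58/9, f(4/3) = -112/9, f(2) = -22, f(8/3) = -316/9.
Sum = Δu · [f(-8/3) + f(-2) + f(-4/3) + ...].
Sum ≈ -95.111.

-95.111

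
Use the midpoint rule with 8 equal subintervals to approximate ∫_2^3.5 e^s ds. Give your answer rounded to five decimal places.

25.68875

Δs = (3.5 − 2)/8 = 0.1875.
Midpoints: 2.09375, 2.28125, 2.46875, 2.65625, 2.84375, 3.03125, 3.21875, 3.40625.
f(2.09375) ≈ 8.11529, f(2.28125) ≈ 9.78891, f(2.46875) ≈ 11.80768, f(2.65625) ≈ 14.24278, f(2.84375) ≈ 17.18007, f(3.03125) ≈ 20.72312, f(3.21875) ≈ 24.99685, f(3.40625) ≈ 30.15196.
Sum = Δs · [f(2.09375) + f(2.28125) + f(2.46875) + ...].
Sum ≈ 25.68875.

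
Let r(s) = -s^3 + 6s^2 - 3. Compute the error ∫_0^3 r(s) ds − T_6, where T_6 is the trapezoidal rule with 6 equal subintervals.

Exact integral: ∫_0^3 r(s) ds = 24.75.
T_6 = 24.9375.
Error = 24.75 − 24.9375 = -0.1875.

-0.1875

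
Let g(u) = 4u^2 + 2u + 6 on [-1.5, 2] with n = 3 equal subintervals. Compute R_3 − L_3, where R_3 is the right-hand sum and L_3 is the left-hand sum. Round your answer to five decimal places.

16.33333

R_3 ≈ 49.2592593.
L_3 ≈ 32.9259259.
R_3 − L_3 ≈ 16.33333.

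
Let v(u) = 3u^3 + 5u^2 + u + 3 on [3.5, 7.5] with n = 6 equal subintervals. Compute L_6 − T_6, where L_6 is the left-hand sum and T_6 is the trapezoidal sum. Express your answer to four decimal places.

-453.6667

L_6 ≈ 2488.648148.
T_6 ≈ 2942.314815.
L_6 − T_6 ≈ -453.6667.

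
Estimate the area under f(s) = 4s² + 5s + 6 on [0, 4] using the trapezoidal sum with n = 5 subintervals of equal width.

Δs = (4 − 0)/5 = 0.8.
f(0) = 6, f(0.8) = 12.56, f(1.6) = 24.24, f(2.4) = 41.04, f(3.2) = 62.96, f(4) = 90.
T_5 = (Δs/2)·[f(s_0) + 2f(s_1) + ... + 2f(s_{4}) + f(s_5)].
Sum = 151.04.

151.04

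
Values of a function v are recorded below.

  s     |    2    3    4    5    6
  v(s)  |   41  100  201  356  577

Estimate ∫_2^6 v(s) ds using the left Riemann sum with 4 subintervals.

Δs = 1.
Sum = 1·[41 + 100 + 201 + 356] = 698.

698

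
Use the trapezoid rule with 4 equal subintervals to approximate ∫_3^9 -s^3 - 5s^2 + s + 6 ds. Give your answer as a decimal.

Δs = (9 − 3)/4 = 1.5.
f(3) = -63, f(4.5) = -181.875, f(6) = -384, f(7.5) = -689.625, f(9) = -1119.
T_4 = (Δs/2)·[f(s_0) + 2f(s_1) + 2f(s_2) + 2f(s_3) + f(s_4)].
Sum = -2769.75.

-2769.75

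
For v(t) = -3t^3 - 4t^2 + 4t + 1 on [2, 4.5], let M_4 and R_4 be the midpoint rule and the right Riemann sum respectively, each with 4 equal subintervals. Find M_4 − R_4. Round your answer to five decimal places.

103.23486

M_4 ≈ -368.6743164.
R_4 ≈ -471.9091797.
M_4 − R_4 ≈ 103.23486.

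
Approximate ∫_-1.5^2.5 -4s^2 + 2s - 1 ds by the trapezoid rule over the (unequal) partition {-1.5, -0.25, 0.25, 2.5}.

Subinterval widths: 1.25, 0.5, 2.25.
f(-1.5) = -13, f(-0.25) = -1.75, f(0.25) = -0.75, f(2.5) = -21.
On each subinterval the trapezoid contributes (Δs_i/2)·[f(s_{i-1}) + f(s_i)].
Sum = -34.3125.

-34.3125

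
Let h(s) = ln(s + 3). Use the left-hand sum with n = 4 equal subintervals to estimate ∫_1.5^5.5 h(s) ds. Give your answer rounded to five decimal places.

Δs = (5.5 − 1.5)/4 = 1.
Left endpoints: 1.5, 2.5, 3.5, 4.5.
h(1.5) ≈ 1.50408, h(2.5) ≈ 1.70475, h(3.5) ≈ 1.87180, h(4.5) ≈ 2.01490.
Sum = Δs · [h(1.5) + h(2.5) + h(3.5) + h(4.5)].
Sum ≈ 7.09553.

7.09553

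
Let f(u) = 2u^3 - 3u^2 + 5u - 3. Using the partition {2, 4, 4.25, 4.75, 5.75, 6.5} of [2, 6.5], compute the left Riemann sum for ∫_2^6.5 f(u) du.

502.5390625

Subinterval widths: 2, 0.25, 0.5, 1, 0.75.
Left endpoints: 2, 4, 4.25, 4.75, 5.75.
f(2) = 11, f(4) = 97, f(4.25) = 117.59375, f(4.75) = 167.40625, f(5.75) = 306.78125.
Sum = Σ Δu_i · f(u_i).
Sum = 502.5390625.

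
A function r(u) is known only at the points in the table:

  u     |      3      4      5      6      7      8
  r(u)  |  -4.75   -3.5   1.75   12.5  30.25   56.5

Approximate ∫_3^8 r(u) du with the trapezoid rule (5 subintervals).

66.875

Δu = 1.
T_5 = (1/2)·[(-4.75) + 2·(-3.5) + 2·1.75 + 2·12.5 + 2·30.25 + 56.5] = 66.875.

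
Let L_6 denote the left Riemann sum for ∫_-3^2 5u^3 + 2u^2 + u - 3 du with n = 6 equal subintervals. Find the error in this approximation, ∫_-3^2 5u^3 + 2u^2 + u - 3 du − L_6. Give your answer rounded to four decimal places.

Exact integral: ∫_-3^2 f(u) du ≈ -75.416667.
L_6 ≈ -149.432870.
Error ≈ -75.416667 − (-149.432870) ≈ 74.0162.

74.0162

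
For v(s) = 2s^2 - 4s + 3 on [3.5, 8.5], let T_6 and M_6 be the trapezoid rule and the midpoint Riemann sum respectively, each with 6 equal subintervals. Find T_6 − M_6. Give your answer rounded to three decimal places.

T_6 ≈ 276.99074.
M_6 ≈ 275.25463.
T_6 − M_6 ≈ 1.736.

1.736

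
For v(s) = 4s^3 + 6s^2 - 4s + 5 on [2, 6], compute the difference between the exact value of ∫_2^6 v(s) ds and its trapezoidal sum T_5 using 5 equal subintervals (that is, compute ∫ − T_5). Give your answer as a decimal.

Exact integral: ∫_2^6 v(s) ds = 1652.
T_5 = 1675.04.
Error = 1652 − 1675.04 = -23.04.

-23.04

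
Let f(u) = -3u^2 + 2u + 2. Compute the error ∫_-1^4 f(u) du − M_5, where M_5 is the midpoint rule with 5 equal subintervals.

-1.25

Exact integral: ∫_-1^4 f(u) du = -40.
M_5 = -38.75.
Error = -40 − (-38.75) = -1.25.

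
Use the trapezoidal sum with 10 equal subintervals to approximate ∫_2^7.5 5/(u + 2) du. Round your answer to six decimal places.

4.331454

Δu = (7.5 − 2)/10 = 0.55.
f(2) = 1.25, f(2.55) = 100/91, f(3.1) = 50/51, f(3.65) = 100/113, f(4.2) = 25/31, f(4.75) = 20/27, f(5.3) = 50/73, f(5.85) = 100/157, f(6.4) = 25/42, f(6.95) = 100/179, f(7.5) = 10/19.
T_10 = (Δu/2)·[f(u_0) + 2f(u_1) + ... + 2f(u_{9}) + f(u_10)].
Sum ≈ 4.331454.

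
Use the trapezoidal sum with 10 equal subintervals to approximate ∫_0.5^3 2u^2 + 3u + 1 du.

Δu = (3 − 0.5)/10 = 0.25.
f(0.5) = 3, f(0.75) = 4.375, f(1) = 6, f(1.25) = 7.875, f(1.5) = 10, f(1.75) = 12.375, f(2) = 15, f(2.25) = 17.875, f(2.5) = 21, f(2.75) = 24.375, f(3) = 28.
T_10 = (Δu/2)·[f(u_0) + 2f(u_1) + ... + 2f(u_{9}) + f(u_10)].
Sum = 33.59375.

33.59375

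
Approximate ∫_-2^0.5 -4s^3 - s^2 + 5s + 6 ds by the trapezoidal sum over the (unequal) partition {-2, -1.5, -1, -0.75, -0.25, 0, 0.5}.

19.609375

Subinterval widths: 0.5, 0.5, 0.25, 0.5, 0.25, 0.5.
f(-2) = 24, f(-1.5) = 9.75, f(-1) = 4, f(-0.75) = 3.375, f(-0.25) = 4.75, f(0) = 6, f(0.5) = 7.75.
On each subinterval the trapezoid contributes (Δs_i/2)·[f(s_{i-1}) + f(s_i)].
Sum = 19.609375.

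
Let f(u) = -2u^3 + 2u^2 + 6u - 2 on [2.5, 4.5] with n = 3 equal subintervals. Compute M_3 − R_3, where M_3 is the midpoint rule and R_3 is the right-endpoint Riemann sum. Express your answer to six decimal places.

M_3 ≈ -95.75925926.
R_3 ≈ -136.98148148.
M_3 − R_3 ≈ 41.222222.

41.222222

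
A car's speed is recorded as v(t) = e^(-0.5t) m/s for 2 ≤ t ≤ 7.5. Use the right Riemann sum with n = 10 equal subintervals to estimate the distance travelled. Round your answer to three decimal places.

0.598

Δt = (7.5 − 2)/10 = 0.55.
Right endpoints: 2.55, 3.1, 3.65, 4.2, 4.75, 5.3, 5.85, 6.4, 6.95, 7.5.
v(2.55) ≈ 0.279, v(3.1) ≈ 0.212, v(3.65) ≈ 0.161, v(4.2) ≈ 0.122, v(4.75) ≈ 0.093, v(5.3) ≈ 0.071, v(5.85) ≈ 0.054, v(6.4) ≈ 0.041, v(6.95) ≈ 0.031, v(7.5) ≈ 0.024.
Sum = Δt · [v(2.55) + v(3.1) + v(3.65) + ...].
Sum ≈ 0.598.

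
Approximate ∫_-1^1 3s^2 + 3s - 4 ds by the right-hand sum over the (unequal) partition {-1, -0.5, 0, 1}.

-2.375

Subinterval widths: 0.5, 0.5, 1.
Right endpoints: -0.5, 0, 1.
f(-0.5) = -4.75, f(0) = -4, f(1) = 2.
Sum = Σ Δs_i · f(s_i).
Sum = -2.375.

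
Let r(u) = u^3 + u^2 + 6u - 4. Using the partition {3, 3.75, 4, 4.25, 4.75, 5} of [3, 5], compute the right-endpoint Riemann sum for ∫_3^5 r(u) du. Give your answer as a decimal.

239.171875

Subinterval widths: 0.75, 0.25, 0.25, 0.5, 0.25.
Right endpoints: 3.75, 4, 4.25, 4.75, 5.
r(3.75) = 85.296875, r(4) = 100, r(4.25) = 116.328125, r(4.75) = 154.234375, r(5) = 176.
Sum = Σ Δu_i · r(u_i).
Sum = 239.171875.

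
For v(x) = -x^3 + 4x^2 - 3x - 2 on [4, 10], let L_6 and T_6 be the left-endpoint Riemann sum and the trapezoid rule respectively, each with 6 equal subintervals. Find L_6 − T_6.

L_6 = -1034.
T_6 = -1343.
L_6 − T_6 = 309.

309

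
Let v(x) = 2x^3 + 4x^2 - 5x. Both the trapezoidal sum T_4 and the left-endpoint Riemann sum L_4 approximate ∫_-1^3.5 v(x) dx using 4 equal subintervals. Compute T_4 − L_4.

T_4 ≈ 115.822266.
L_4 ≈ 53.806641.
T_4 − L_4 = 62.015625.

62.015625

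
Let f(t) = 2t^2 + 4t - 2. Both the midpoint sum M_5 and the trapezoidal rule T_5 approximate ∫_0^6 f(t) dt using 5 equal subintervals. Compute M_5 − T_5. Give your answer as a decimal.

-4.32

M_5 = 202.56.
T_5 = 206.88.
M_5 − T_5 = -4.32.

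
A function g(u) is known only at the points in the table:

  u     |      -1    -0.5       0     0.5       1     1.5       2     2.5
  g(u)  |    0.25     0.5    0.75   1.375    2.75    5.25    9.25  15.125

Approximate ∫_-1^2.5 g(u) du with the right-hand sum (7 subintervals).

17.5

Δu = 0.5.
Sum = 0.5·[0.5 + 0.75 + 1.375 + 2.75 + 5.25 + 9.25 + 15.125] = 17.5.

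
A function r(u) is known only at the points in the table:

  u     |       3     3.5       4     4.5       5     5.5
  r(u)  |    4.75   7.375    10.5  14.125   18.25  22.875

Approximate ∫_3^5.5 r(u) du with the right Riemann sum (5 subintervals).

Δu = 0.5.
Sum = 0.5·[7.375 + 10.5 + 14.125 + 18.25 + 22.875] = 36.5625.

36.5625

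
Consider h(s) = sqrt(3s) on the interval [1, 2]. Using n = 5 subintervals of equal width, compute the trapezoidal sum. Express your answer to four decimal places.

Δs = (2 − 1)/5 = 0.2.
h(1) ≈ 1.7321, h(1.2) ≈ 1.8974, h(1.4) ≈ 2.0494, h(1.6) ≈ 2.1909, h(1.8) ≈ 2.3238, h(2) ≈ 2.4495.
T_5 = (Δs/2)·[h(s_0) + 2h(s_1) + ... + 2h(s_{4}) + h(s_5)].
Sum ≈ 2.1104.

2.1104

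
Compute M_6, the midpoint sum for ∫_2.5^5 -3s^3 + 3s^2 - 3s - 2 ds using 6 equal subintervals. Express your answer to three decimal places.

Δs = (5 − 2.5)/6 = 5/12.
Midpoints: 65/24, 3.125, 85/24, 95/24, 4.375, 115/24.
f(65/24) = -219881/4608, f(3.125) = -37699/512, f(85/24) = -498901/4608, f(95/24) = -704711/4608, f(4.375) = -106969/512, f(115/24) = -1278931/4608.
Sum = Δs · [f(65/24) + f(3.125) + f(85/24) + ...].
Sum ≈ -362.091.

-362.091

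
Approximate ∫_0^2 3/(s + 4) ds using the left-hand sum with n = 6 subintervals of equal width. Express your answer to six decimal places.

Δs = (2 − 0)/6 = 1/3.
Left endpoints: 0, 1/3, 2/3, 1, 4/3, 5/3.
f(0) = 0.75, f(1/3) = 9/13, f(2/3) = 9/14, f(1) = 0.6, f(4/3) = 0.5625, f(5/3) = 9/17.
Sum = Δs · [f(0) + f(1/3) + f(2/3) + ...].
Sum ≈ 1.259026.

1.259026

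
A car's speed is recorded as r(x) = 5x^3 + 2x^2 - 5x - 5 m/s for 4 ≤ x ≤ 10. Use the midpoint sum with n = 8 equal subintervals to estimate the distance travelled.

12533.90625

Δx = (10 − 4)/8 = 0.75.
Midpoints: 4.375, 5.125, 5.875, 6.625, 7.375, 8.125, 8.875, 9.625.
r(4.375) = 220215/512, r(5.125) = 355821/512, r(5.875) = 536859/512, r(6.625) = 769809/512, r(7.375) = 1061151/512, r(8.125) = 1417365/512, r(8.875) = 1844931/512, r(9.625) = 2350329/512.
Sum = Δx · [r(4.375) + r(5.125) + r(5.875) + ...].
Sum = 12533.90625.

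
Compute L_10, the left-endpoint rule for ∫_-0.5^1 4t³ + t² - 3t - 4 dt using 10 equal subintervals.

-5.84625

Δt = (1 − (-0.5))/10 = 0.15.
Left endpoints: -0.5, -0.35, -0.2, -0.05, 0.1, 0.25, 0.4, 0.55, 0.7, 0.85.
f(-0.5) = -2.75, f(-0.35) = -2.999, f(-0.2) = -3.392, f(-0.05) = -3.848, f(0.1) = -4.286, f(0.25) = -4.625, f(0.4) = -4.784, f(0.55) = -4.682, f(0.7) = -4.238, f(0.85) = -3.371.
Sum = Δt · [f(-0.5) + f(-0.35) + f(-0.2) + ...].
Sum = -5.84625.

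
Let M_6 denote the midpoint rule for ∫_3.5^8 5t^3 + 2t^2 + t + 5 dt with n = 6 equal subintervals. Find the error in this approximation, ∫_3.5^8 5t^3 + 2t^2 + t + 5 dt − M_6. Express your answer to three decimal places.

Exact integral: ∫_3.5^8 f(t) dt = 5293.546875.
M_6 ≈ 5274.93164.
Error ≈ 5293.546875 − 5274.93164 ≈ 18.615.

18.615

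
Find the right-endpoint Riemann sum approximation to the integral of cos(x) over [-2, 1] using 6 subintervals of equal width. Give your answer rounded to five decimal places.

1.95325

Δx = (1 − (-2))/6 = 0.5.
Right endpoints: -1.5, -1, -0.5, 0, 0.5, 1.
f(-1.5) ≈ 0.07074, f(-1) ≈ 0.54030, f(-0.5) ≈ 0.87758, f(0) ≈ 1.00000, f(0.5) ≈ 0.87758, f(1) ≈ 0.54030.
Sum = Δx · [f(-1.5) + f(-1) + f(-0.5) + ...].
Sum ≈ 1.95325.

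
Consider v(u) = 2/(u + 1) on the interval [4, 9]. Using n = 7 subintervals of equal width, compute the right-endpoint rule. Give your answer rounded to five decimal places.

1.31741

Δu = (9 − 4)/7 = 5/7.
Right endpoints: 33/7, 38/7, 43/7, 48/7, 53/7, 58/7, 9.
v(33/7) = 0.35, v(38/7) = 14/45, v(43/7) = 0.28, v(48/7) = 14/55, v(53/7) = 7/30, v(58/7) = 14/65, v(9) = 0.2.
Sum = Δu · [v(33/7) + v(38/7) + v(43/7) + ...].
Sum ≈ 1.31741.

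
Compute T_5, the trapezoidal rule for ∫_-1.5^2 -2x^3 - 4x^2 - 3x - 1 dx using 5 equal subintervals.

Δx = (2 − (-1.5))/5 = 0.7.
f(-1.5) = 1.25, f(-0.8) = -0.136, f(-0.1) = -0.738, f(0.6) = -4.672, f(1.3) = -16.054, f(2) = -39.
T_5 = (Δx/2)·[f(x_0) + 2f(x_1) + ... + 2f(x_{4}) + f(x_5)].
Sum = -28.3325.

-28.3325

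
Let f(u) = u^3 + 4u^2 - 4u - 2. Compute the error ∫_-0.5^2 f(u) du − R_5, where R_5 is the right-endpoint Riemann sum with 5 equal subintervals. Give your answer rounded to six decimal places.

-3.932292

Exact integral: ∫_-0.5^2 f(u) du ≈ 2.31770833.
R_5 = 6.25.
Error ≈ 2.31770833 − 6.25 ≈ -3.932292.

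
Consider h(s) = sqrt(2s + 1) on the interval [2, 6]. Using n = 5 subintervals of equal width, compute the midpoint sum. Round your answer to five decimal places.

Δs = (6 − 2)/5 = 0.8.
Midpoints: 2.4, 3.2, 4, 4.8, 5.6.
h(2.4) ≈ 2.40832, h(3.2) ≈ 2.72029, h(4) ≈ 3.00000, h(4.8) ≈ 3.25576, h(5.6) ≈ 3.49285.
Sum = Δs · [h(2.4) + h(3.2) + h(4) + h(4.8) + h(5.6)].
Sum ≈ 11.90178.

11.90178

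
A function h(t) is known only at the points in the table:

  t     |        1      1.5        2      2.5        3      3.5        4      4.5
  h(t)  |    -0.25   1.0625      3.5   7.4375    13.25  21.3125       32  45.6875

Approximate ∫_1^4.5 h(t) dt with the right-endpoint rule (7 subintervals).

62.125

Δt = 0.5.
Sum = 0.5·[1.0625 + 3.5 + 7.4375 + 13.25 + 21.3125 + 32 + 45.6875] = 62.125.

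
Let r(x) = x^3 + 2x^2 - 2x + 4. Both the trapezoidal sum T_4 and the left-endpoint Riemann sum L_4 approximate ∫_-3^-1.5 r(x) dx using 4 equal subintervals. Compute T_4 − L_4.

1.3359375

T_4 ≈ 9.34863.
L_4 ≈ 8.01270.
T_4 − L_4 = 1.3359375.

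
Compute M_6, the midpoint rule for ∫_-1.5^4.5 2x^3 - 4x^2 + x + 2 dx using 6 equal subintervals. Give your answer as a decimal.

95

Δx = (4.5 − (-1.5))/6 = 1.
Midpoints: -1, 0, 1, 2, 3, 4.
f(-1) = -5, f(0) = 2, f(1) = 1, f(2) = 4, f(3) = 23, f(4) = 70.
Sum = Δx · [f(-1) + f(0) + f(1) + ...].
Sum = 95.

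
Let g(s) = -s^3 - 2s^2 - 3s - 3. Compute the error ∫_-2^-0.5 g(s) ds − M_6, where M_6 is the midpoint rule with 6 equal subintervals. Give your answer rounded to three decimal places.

Exact integral: ∫_-2^-0.5 g(s) ds = -0.140625.
M_6 ≈ -0.15430.
Error ≈ -0.140625 − (-0.15430) ≈ 0.014.

0.014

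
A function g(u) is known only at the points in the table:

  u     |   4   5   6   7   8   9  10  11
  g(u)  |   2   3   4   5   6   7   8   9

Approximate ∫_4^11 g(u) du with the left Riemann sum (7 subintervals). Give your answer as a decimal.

Δu = 1.
Sum = 1·[2 + 3 + 4 + 5 + 6 + 7 + 8] = 35.

35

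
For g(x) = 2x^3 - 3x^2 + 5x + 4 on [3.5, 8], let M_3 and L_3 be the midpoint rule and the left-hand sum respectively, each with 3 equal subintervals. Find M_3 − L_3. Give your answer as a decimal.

524.390625

M_3 = 1624.640625.
L_3 = 1100.25.
M_3 − L_3 = 524.390625.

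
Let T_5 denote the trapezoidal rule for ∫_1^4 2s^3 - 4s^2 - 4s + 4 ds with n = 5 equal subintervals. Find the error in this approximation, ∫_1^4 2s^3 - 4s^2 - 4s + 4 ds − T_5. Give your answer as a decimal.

-1.98

Exact integral: ∫_1^4 f(s) ds = 25.5.
T_5 = 27.48.
Error = 25.5 − 27.48 = -1.98.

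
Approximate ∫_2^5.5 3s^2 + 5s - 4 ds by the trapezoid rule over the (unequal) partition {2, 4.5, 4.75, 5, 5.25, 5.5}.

217.84375

Subinterval widths: 2.5, 0.25, 0.25, 0.25, 0.25.
f(2) = 18, f(4.5) = 79.25, f(4.75) = 87.4375, f(5) = 96, f(5.25) = 104.9375, f(5.5) = 114.25.
On each subinterval the trapezoid contributes (Δs_i/2)·[f(s_{i-1}) + f(s_i)].
Sum = 217.84375.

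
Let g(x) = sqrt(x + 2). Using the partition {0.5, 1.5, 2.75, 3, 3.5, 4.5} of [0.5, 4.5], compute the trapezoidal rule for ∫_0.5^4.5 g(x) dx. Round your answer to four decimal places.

8.4020

Subinterval widths: 1, 1.25, 0.25, 0.5, 1.
g(0.5) ≈ 1.5811, g(1.5) ≈ 1.8708, g(2.75) ≈ 2.1794, g(3) ≈ 2.2361, g(3.5) ≈ 2.3452, g(4.5) ≈ 2.5495.
On each subinterval the trapezoid contributes (Δx_i/2)·[g(x_{i-1}) + g(x_i)].
Sum ≈ 8.4020.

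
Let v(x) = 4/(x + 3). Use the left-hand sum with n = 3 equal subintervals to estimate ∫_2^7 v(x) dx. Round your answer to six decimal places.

3.133333

Δx = (7 − 2)/3 = 5/3.
Left endpoints: 2, 11/3, 16/3.
v(2) = 0.8, v(11/3) = 0.6, v(16/3) = 0.48.
Sum = Δx · [v(2) + v(11/3) + v(16/3)].
Sum ≈ 3.133333.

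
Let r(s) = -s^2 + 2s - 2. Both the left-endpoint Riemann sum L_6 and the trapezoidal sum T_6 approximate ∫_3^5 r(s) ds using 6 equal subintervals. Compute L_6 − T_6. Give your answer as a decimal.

L_6 ≈ -18.70370370.
T_6 ≈ -20.70370370.
L_6 − T_6 = 2.

2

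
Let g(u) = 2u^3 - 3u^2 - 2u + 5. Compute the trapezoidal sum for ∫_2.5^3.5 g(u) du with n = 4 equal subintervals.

27.40625

Δu = (3.5 − 2.5)/4 = 0.25.
g(2.5) = 12.5, g(2.75) = 18.40625, g(3) = 26, g(3.25) = 35.46875, g(3.5) = 47.
T_4 = (Δu/2)·[g(u_0) + 2g(u_1) + 2g(u_2) + 2g(u_3) + g(u_4)].
Sum = 27.40625.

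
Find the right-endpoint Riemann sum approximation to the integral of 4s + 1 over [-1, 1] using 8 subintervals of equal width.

3

Δs = (1 − (-1))/8 = 0.25.
Right endpoints: -0.75, -0.5, -0.25, 0, 0.25, 0.5, 0.75, 1.
f(-0.75) = -2, f(-0.5) = -1, f(-0.25) = 0, f(0) = 1, f(0.25) = 2, f(0.5) = 3, f(0.75) = 4, f(1) = 5.
Sum = Δs · [f(-0.75) + f(-0.5) + f(-0.25) + ...].
Sum = 3.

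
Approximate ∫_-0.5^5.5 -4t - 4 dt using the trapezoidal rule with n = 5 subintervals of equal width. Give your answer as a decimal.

Δt = (5.5 − (-0.5))/5 = 1.2.
f(-0.5) = -2, f(0.7) = -6.8, f(1.9) = -11.6, f(3.1) = -16.4, f(4.3) = -21.2, f(5.5) = -26.
T_5 = (Δt/2)·[f(t_0) + 2f(t_1) + ... + 2f(t_{4}) + f(t_5)].
Sum = -84.

-84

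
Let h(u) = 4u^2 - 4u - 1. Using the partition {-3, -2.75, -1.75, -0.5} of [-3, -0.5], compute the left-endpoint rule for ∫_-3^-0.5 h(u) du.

Subinterval widths: 0.25, 1, 1.25.
Left endpoints: -3, -2.75, -1.75.
h(-3) = 47, h(-2.75) = 40.25, h(-1.75) = 18.25.
Sum = Σ Δu_i · h(u_i).
Sum = 74.8125.

74.8125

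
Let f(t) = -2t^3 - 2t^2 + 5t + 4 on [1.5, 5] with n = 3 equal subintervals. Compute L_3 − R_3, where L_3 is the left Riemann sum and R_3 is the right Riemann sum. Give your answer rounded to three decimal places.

L_3 ≈ -179.01852.
R_3 ≈ -495.47685.
L_3 − R_3 ≈ 316.458.

316.458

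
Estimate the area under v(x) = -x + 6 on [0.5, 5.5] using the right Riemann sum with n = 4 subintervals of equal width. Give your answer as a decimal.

Δx = (5.5 − 0.5)/4 = 1.25.
Right endpoints: 1.75, 3, 4.25, 5.5.
v(1.75) = 4.25, v(3) = 3, v(4.25) = 1.75, v(5.5) = 0.5.
Sum = Δx · [v(1.75) + v(3) + v(4.25) + v(5.5)].
Sum = 11.875.

11.875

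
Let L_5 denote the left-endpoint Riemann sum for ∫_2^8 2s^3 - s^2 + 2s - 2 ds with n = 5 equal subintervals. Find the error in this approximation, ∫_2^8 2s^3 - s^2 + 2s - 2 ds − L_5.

534.24

Exact integral: ∫_2^8 f(s) ds = 1920.
L_5 = 1385.76.
Error = 1920 − 1385.76 = 534.24.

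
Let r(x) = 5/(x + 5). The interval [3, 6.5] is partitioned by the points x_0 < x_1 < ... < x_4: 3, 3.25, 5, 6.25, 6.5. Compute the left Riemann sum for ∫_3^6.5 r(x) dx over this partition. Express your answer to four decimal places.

1.9530

Subinterval widths: 0.25, 1.75, 1.25, 0.25.
Left endpoints: 3, 3.25, 5, 6.25.
r(3) = 0.625, r(3.25) = 20/33, r(5) = 0.5, r(6.25) = 4/9.
Sum = Σ Δx_i · r(x_i).
Sum ≈ 1.9530.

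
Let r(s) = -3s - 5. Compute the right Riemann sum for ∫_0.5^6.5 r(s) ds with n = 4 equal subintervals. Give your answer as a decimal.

Δs = (6.5 − 0.5)/4 = 1.5.
Right endpoints: 2, 3.5, 5, 6.5.
r(2) = -11, r(3.5) = -15.5, r(5) = -20, r(6.5) = -24.5.
Sum = Δs · [r(2) + r(3.5) + r(5) + r(6.5)].
Sum = -106.5.

-106.5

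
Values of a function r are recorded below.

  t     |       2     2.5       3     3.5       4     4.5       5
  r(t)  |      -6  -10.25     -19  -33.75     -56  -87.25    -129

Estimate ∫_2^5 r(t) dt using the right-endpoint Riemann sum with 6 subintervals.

Δt = 0.5.
Sum = 0.5·[(-10.25) + (-19) + (-33.75) + (-56) + (-87.25) + (-129)] = -167.625.

-167.625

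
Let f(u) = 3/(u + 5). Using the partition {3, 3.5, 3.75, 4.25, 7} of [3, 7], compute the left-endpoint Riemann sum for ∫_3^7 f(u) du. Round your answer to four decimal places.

Subinterval widths: 0.5, 0.25, 0.5, 2.75.
Left endpoints: 3, 3.5, 3.75, 4.25.
f(3) = 0.375, f(3.5) = 6/17, f(3.75) = 12/35, f(4.25) = 12/37.
Sum = Σ Δu_i · f(u_i).
Sum ≈ 1.3391.

1.3391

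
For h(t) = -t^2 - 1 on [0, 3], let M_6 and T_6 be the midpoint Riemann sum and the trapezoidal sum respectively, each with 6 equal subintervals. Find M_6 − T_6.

0.1875

M_6 = -11.9375.
T_6 = -12.125.
M_6 − T_6 = 0.1875.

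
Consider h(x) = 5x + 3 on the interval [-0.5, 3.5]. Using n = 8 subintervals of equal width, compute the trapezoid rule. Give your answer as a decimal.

Δx = (3.5 − (-0.5))/8 = 0.5.
h(-0.5) = 0.5, h(0) = 3, h(0.5) = 5.5, h(1) = 8, h(1.5) = 10.5, h(2) = 13, h(2.5) = 15.5, h(3) = 18, h(3.5) = 20.5.
T_8 = (Δx/2)·[h(x_0) + 2h(x_1) + ... + 2h(x_{7}) + h(x_8)].
Sum = 42.

42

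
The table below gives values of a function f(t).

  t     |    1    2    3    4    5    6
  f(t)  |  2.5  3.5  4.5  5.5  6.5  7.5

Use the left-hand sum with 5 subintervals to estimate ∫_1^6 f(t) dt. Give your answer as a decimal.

22.5

Δt = 1.
Sum = 1·[2.5 + 3.5 + 4.5 + 5.5 + 6.5] = 22.5.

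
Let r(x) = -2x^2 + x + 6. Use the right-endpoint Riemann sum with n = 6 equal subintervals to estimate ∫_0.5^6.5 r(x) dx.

-167

Δx = (6.5 − 0.5)/6 = 1.
Right endpoints: 1.5, 2.5, 3.5, 4.5, 5.5, 6.5.
r(1.5) = 3, r(2.5) = -4, r(3.5) = -15, r(4.5) = -30, r(5.5) = -49, r(6.5) = -72.
Sum = Δx · [r(1.5) + r(2.5) + r(3.5) + ...].
Sum = -167.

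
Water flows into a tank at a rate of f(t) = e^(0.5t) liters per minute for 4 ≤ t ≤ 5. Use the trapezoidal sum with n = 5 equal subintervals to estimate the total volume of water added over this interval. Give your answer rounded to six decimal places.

9.594863

Δt = (5 − 4)/5 = 0.2.
f(4) ≈ 7.389056, f(4.2) ≈ 8.166170, f(4.4) ≈ 9.025013, f(4.6) ≈ 9.974182, f(4.8) ≈ 11.023176, f(5) ≈ 12.182494.
T_5 = (Δt/2)·[f(t_0) + 2f(t_1) + ... + 2f(t_{4}) + f(t_5)].
Sum ≈ 9.594863.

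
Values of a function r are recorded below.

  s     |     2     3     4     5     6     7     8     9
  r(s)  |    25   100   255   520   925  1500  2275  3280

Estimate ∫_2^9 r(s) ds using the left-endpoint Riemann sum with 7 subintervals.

Δs = 1.
Sum = 1·[25 + 100 + 255 + 520 + 925 + 1500 + 2275] = 5600.

5600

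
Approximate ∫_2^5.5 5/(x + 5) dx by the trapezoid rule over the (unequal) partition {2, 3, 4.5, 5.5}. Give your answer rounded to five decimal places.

Subinterval widths: 1, 1.5, 1.
f(2) = 5/7, f(3) = 0.625, f(4.5) = 10/19, f(5.5) = 10/21.
On each subinterval the trapezoid contributes (Δx_i/2)·[f(x_{i-1}) + f(x_i)].
Sum ≈ 2.03438.

2.03438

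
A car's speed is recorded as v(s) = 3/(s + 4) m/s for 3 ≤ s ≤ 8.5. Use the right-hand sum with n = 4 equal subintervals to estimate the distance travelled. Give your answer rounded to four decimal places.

1.6164

Δs = (8.5 − 3)/4 = 1.375.
Right endpoints: 4.375, 5.75, 7.125, 8.5.
v(4.375) = 24/67, v(5.75) = 4/13, v(7.125) = 24/89, v(8.5) = 0.24.
Sum = Δs · [v(4.375) + v(5.75) + v(7.125) + v(8.5)].
Sum ≈ 1.6164.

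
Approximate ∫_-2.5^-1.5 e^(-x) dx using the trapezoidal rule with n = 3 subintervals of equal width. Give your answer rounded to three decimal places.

7.772

Δx = (-1.5 − (-2.5))/3 = 1/3.
f(-2.5) ≈ 12.182, f(-13/6) ≈ 8.729, f(-11/6) ≈ 6.255, f(-1.5) ≈ 4.482.
T_3 = (Δx/2)·[f(x_0) + 2f(x_1) + 2f(x_2) + f(x_3)].
Sum ≈ 7.772.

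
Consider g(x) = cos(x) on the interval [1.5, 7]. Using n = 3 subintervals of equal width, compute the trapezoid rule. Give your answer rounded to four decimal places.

Δx = (7 − 1.5)/3 = 11/6.
g(1.5) ≈ 0.0707, g(10/3) ≈ -0.9817, g(31/6) ≈ 0.4388, g(7) ≈ 0.7539.
T_3 = (Δx/2)·[g(x_0) + 2g(x_1) + 2g(x_2) + g(x_3)].
Sum ≈ -0.2393.

-0.2393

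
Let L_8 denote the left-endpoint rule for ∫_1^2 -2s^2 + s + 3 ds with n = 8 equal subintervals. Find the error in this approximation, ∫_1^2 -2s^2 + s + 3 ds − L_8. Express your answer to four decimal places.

-0.3073

Exact integral: ∫_1^2 f(s) ds ≈ -0.166667.
L_8 = 0.140625.
Error ≈ -0.166667 − 0.140625 ≈ -0.3073.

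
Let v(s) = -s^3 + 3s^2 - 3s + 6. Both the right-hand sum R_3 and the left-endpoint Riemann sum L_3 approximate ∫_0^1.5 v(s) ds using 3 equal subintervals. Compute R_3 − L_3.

R_3 = 7.5.
L_3 = 8.0625.
R_3 − L_3 = -0.5625.

-0.5625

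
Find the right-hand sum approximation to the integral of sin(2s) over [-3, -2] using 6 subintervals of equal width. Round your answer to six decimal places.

Δs = (-2 − (-3))/6 = 1/6.
Right endpoints: -17/6, -8/3, -2.5, -7/3, -13/6, -2.
f(-17/6) ≈ 0.578198, f(-8/3) ≈ 0.813329, f(-2.5) ≈ 0.958924, f(-7/3) ≈ 0.998955, f(-13/6) ≈ 0.929015, f(-2) ≈ 0.756802.
Sum = Δs · [f(-17/6) + f(-8/3) + f(-2.5) + ...].
Sum ≈ 0.839204.

0.839204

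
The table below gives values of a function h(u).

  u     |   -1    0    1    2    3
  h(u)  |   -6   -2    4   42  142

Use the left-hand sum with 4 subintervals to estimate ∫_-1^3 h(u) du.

38

Δu = 1.
Sum = 1·[(-6) + (-2) + 4 + 42] = 38.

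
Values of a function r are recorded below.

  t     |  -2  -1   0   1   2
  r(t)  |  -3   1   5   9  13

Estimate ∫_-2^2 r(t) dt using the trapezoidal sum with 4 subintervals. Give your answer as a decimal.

Δt = 1.
T_4 = (1/2)·[(-3) + 2·1 + 2·5 + 2·9 + 13] = 20.

20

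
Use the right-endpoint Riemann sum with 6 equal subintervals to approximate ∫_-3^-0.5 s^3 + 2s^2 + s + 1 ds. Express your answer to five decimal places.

Δs = (-0.5 − (-3))/6 = 5/12.
Right endpoints: -31/12, -13/6, -1.75, -4/3, -11/12, -0.5.
f(-31/12) = -9463/1728, f(-13/6) = -421/216, f(-1.75) = 0.015625, f(-4/3) = 23/27, f(-11/12) = 1717/1728, f(-0.5) = 0.875.
Sum = Δs · [f(-31/12) + f(-13/6) + f(-1.75) + ...].
Sum ≈ -1.95385.

-1.95385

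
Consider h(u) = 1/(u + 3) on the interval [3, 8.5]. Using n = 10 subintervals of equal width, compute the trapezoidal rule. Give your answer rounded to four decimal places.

0.6511

Δu = (8.5 − 3)/10 = 0.55.
h(3) = 1/6, h(3.55) = 20/131, h(4.1) = 10/71, h(4.65) = 20/153, h(5.2) = 5/41, h(5.75) = 4/35, h(6.3) = 10/93, h(6.85) = 20/197, h(7.4) = 5/52, h(7.95) = 20/219, h(8.5) = 2/23.
T_10 = (Δu/2)·[h(u_0) + 2h(u_1) + ... + 2h(u_{9}) + h(u_10)].
Sum ≈ 0.6511.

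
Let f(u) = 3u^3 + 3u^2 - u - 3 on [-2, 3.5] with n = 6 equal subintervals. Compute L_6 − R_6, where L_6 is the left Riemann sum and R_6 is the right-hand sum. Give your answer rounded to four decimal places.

L_6 ≈ 59.530816.
R_6 ≈ 217.082899.
L_6 − R_6 ≈ -157.5521.

-157.5521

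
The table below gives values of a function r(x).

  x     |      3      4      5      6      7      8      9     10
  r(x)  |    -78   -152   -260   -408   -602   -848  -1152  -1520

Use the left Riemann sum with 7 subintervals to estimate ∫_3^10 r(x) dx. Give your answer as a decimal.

Δx = 1.
Sum = 1·[(-78) + (-152) + (-260) + (-408) + (-602) + (-848) + (-1152)] = -3500.

-3500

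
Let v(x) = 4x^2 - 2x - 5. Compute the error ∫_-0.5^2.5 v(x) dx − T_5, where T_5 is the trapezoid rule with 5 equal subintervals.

-0.72

Exact integral: ∫_-0.5^2.5 v(x) dx = 0.
T_5 = 0.72.
Error = 0 − 0.72 = -0.72.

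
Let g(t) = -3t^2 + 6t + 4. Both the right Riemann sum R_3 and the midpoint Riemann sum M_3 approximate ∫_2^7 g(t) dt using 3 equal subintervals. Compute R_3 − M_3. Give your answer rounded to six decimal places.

-97.916667

R_3 ≈ -274.44444444.
M_3 ≈ -176.52777778.
R_3 − M_3 ≈ -97.916667.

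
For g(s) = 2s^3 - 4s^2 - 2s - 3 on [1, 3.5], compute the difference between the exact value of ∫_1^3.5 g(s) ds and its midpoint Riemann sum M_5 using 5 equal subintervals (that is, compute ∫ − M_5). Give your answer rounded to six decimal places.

Exact integral: ∫_1^3.5 g(s) ds ≈ -0.05208333.
M_5 = -0.546875.
Error ≈ -0.05208333 − (-0.546875) ≈ 0.494792.

0.494792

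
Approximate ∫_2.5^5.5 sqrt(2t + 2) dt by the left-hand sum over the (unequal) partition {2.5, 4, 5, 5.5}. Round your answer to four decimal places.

8.8630

Subinterval widths: 1.5, 1, 0.5.
Left endpoints: 2.5, 4, 5.
f(2.5) ≈ 2.6458, f(4) ≈ 3.1623, f(5) ≈ 3.4641.
Sum = Σ Δt_i · f(t_i).
Sum ≈ 8.8630.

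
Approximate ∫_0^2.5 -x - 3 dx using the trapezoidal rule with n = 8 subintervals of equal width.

-10.625

Δx = (2.5 − 0)/8 = 0.3125.
f(0) = -3, f(0.3125) = -3.3125, f(0.625) = -3.625, f(0.9375) = -3.9375, f(1.25) = -4.25, f(1.5625) = -4.5625, f(1.875) = -4.875, f(2.1875) = -5.1875, f(2.5) = -5.5.
T_8 = (Δx/2)·[f(x_0) + 2f(x_1) + ... + 2f(x_{7}) + f(x_8)].
Sum = -10.625.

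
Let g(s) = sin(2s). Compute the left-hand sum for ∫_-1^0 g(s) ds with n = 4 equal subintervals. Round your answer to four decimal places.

-0.8069

Δs = (0 − (-1))/4 = 0.25.
Left endpoints: -1, -0.75, -0.5, -0.25.
g(-1) ≈ -0.9093, g(-0.75) ≈ -0.9975, g(-0.5) ≈ -0.8415, g(-0.25) ≈ -0.4794.
Sum = Δs · [g(-1) + g(-0.75) + g(-0.5) + g(-0.25)].
Sum ≈ -0.8069.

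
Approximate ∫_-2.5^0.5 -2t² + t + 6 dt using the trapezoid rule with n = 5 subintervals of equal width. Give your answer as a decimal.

4.14

Δt = (0.5 − (-2.5))/5 = 0.6.
f(-2.5) = -9, f(-1.9) = -3.12, f(-1.3) = 1.32, f(-0.7) = 4.32, f(-0.1) = 5.88, f(0.5) = 6.
T_5 = (Δt/2)·[f(t_0) + 2f(t_1) + ... + 2f(t_{4}) + f(t_5)].
Sum = 4.14.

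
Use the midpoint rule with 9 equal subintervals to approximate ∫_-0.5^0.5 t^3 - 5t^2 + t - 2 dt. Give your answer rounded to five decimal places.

-2.41152

Δt = (0.5 − (-0.5))/9 = 1/9.
Midpoints: -4/9, -1/3, -2/9, -1/9, 0, 1/9, 2/9, 1/3, 4/9.
f(-4/9) = -2566/729, f(-1/3) = -79/27, f(-2/9) = -1808/729, f(-1/9) = -1585/729, f(0) = -2, f(1/9) = -1421/729, f(2/9) = -1468/729, f(1/3) = -59/27, f(4/9) = -1790/729.
Sum = Δt · [f(-4/9) + f(-1/3) + f(-2/9) + ...].
Sum ≈ -2.41152.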